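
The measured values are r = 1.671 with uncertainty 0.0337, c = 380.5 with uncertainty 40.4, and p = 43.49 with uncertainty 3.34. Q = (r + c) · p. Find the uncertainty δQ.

Let u = r + c = 382.2. δu = √(δr² + δc²) = √(0.00114 + 1630) = 40.4, so δu/u = 0.106.
Q is then a monomial in u, p:
δQ/Q = √((δu/u)² + (1·δp/p)²) = √(0.0112 + 0.00590) = 0.131
Q = 16620, so δQ = 0.131 × 16620 = 2170.

2170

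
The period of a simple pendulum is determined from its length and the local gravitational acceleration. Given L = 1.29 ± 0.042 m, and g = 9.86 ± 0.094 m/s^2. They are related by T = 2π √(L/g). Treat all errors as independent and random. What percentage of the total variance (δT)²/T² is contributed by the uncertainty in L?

92.1%

(δT/T)² = (½·δL/L)² + (−½·δg/g)²
  L term: (0.5×0.0326)² = 0.000265
  g term: (-0.5×0.00953)² = 2.27e-05
Total = 0.000288. Share from L = 0.000265/0.000288 = 0.921.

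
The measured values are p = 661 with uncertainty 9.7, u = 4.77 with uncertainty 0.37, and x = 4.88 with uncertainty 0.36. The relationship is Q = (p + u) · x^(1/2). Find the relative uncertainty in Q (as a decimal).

Let w = p + u = 666. δw = √(δp² + δu²) = √(94.1 + 0.137) = 9.71, so δw/w = 0.0146.
Q is then a monomial in w, x:
δQ/Q = √((δw/w)² + (½·δx/x)²) = √(0.000213 + 0.00136) = 0.0397

0.0397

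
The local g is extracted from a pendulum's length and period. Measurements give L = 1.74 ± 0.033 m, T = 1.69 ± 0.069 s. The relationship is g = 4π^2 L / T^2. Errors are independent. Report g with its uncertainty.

g is a product of powers, so relative uncertainties combine in quadrature:
  (1·δL/L)² = (1×0.0190)² = 0.000360;  (-2·δT/T)² = (-2×0.0408)² = 0.00667
δg/g = √(0.00703) = 0.0838
g = 24.1 m/s^2, so δg = 0.0838 × 24.1 = 2.02 m/s^2.

24.1 ± 2.02 m/s^2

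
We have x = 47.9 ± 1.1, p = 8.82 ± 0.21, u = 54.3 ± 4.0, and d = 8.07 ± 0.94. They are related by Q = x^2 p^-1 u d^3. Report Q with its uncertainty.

Each factor contributes (exponent × relative error)² to (δQ/Q)²:
  (2·δx/x)² = (2×0.0230)² = 0.00211;  (-1·δp/p)² = (-1×0.0238)² = 0.000567;  (1·δu/u)² = (1×0.0737)² = 0.00543;  (3·δd/d)² = (3×0.116)² = 0.122
δQ/Q = √(0.130) = 0.361
Q = 7.42e+06, so δQ = 0.361 × 7.42e+06 = 2.68e+06.

(7.42 ± 2.68) × 10^6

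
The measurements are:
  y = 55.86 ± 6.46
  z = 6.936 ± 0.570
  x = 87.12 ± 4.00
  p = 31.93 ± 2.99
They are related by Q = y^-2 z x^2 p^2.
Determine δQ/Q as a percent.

32.2%

Since Q is a product/quotient, work with relative uncertainties:
  (-2·δy/y)² = (-2×0.116)² = 0.0535;  (1·δz/z)² = (1×0.0822)² = 0.00675;  (2·δx/x)² = (2×0.0459)² = 0.00843;  (2·δp/p)² = (2×0.0936)² = 0.0351
δQ/Q = √(0.104) = 0.322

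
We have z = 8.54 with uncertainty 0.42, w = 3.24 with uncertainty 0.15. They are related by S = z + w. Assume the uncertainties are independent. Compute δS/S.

0.0379

Absolute uncertainties add in quadrature for a linear combination:
  (δz)² = 0.176;  (δw)² = 0.0225
δS = √(0.199) = 0.446
S = 11.8, so δS/S = 0.446/11.8 = 0.0379.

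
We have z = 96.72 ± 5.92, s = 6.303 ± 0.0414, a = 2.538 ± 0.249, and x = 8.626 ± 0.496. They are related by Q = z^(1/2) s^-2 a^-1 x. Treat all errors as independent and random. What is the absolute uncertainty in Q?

0.0997

For a monomial Q ∝ z^(1/2), s^-2, a^-1, x, fractional errors add in quadrature:
  (½·δz/z)² = (0.5×0.0612)² = 0.000937;  (-2·δs/s)² = (-2×0.00657)² = 0.000173;  (-1·δa/a)² = (-1×0.0981)² = 0.00963;  (1·δx/x)² = (1×0.0575)² = 0.00331
δQ/Q = √(0.0140) = 0.118
Q = 0.8414, so δQ = 0.118 × 0.8414 = 0.0997.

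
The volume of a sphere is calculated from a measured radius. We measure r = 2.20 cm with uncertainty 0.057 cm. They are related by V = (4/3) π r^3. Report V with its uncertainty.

V ∝ r^3, so δV/V = |3| · δr/r = 3 × 0.0259 = 0.0777.
V = 44.6 cm^3, so δV = 0.0777 × 44.6 = 3.47 cm^3.

44.6 ± 3.47 cm^3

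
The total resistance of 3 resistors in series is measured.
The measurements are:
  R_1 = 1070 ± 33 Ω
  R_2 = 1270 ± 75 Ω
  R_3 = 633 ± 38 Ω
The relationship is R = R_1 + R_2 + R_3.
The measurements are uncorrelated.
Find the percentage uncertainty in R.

R is a linear combination, so absolute uncertainties add in quadrature:
  (δR_1)² = 1090;  (δR_2)² = 5620;  (δR_3)² = 1440
δR = √(8160) = 90.3 Ω
R = 2970 Ω, so δR/R = 90.3/2970 = 0.0304.

3.04%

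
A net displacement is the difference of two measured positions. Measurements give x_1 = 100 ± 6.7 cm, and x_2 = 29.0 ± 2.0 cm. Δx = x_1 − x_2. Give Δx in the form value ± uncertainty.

For a sum/difference, combine absolute errors in quadrature:
  (δx_1)² = 44.9;  (δx_2)² = 4.00
δΔx = √(48.9) = 6.99 cm
Δx = 71.0 cm.

71.0 ± 6.99 cm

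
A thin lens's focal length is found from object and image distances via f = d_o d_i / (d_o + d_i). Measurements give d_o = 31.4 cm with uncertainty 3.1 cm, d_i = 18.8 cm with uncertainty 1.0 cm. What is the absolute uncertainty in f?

0.585 cm

∂f/∂d_o = (d_i/(d_o+d_i))² = 0.140;  ∂f/∂d_i = (d_o/(d_o+d_i))² = 0.391
δf = √((∂f/∂d_o · δd_o)² + (∂f/∂d_i · δd_i)²) = √(0.189 + 0.153) = 0.585 cm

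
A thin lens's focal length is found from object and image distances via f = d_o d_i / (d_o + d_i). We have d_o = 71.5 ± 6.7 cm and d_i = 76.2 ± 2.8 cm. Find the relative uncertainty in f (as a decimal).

0.0515

∂f/∂d_o = (d_i/(d_o+d_i))² = 0.266;  ∂f/∂d_i = (d_o/(d_o+d_i))² = 0.234
δf = √((∂f/∂d_o · δd_o)² + (∂f/∂d_i · δd_i)²) = √(3.18 + 0.431) = 1.90 cm
f = 36.9 cm, so δf/f = 1.90/36.9 = 0.0515.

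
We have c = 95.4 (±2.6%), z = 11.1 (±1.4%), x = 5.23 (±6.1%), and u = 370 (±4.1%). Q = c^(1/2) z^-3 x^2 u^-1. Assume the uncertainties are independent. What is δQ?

7.18e-05

For a monomial Q ∝ c^(1/2), z^-3, x^2, u^-1, fractional errors add in quadrature:
  (½·δc/c)² = (0.5×0.0260)² = 0.000169;  (-3·δz/z)² = (-3×0.0140)² = 0.00176;  (2·δx/x)² = (2×0.0610)² = 0.0149;  (-1·δu/u)² = (-1×0.0410)² = 0.00168
δQ/Q = √(0.0185) = 0.136
Q = 0.000528, so δQ = 0.136 × 0.000528 = 7.18e-05.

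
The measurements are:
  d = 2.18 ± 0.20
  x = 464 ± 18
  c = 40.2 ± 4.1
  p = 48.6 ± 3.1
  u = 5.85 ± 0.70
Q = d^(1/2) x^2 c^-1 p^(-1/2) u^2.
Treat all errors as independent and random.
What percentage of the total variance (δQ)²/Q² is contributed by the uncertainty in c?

(δQ/Q)² = (½·δd/d)² + (2·δx/x)² + (-1·δc/c)² + (−½·δp/p)² + (2·δu/u)²
  d term: (0.5×0.0917)² = 0.00210
  x term: (2×0.0388)² = 0.00602
  c term: (-1×0.102)² = 0.0104
  p term: (-0.5×0.0638)² = 0.00102
  u term: (2×0.120)² = 0.0573
Total = 0.0768. Share from c = 0.0104/0.0768 = 0.135.

13.5%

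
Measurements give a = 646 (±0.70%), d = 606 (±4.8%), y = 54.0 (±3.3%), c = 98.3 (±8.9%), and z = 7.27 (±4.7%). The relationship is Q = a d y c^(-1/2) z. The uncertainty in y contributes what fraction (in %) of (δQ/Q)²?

14.3%

(δQ/Q)² = (1·δa/a)² + (1·δd/d)² + (1·δy/y)² + (−½·δc/c)² + (1·δz/z)²
  a term: (1×0.00700)² = 4.9e-05
  d term: (1×0.0480)² = 0.00230
  y term: (1×0.0330)² = 0.00109
  c term: (-0.5×0.0890)² = 0.00198
  z term: (1×0.0470)² = 0.00221
Total = 0.00763. Share from y = 0.00109/0.00763 = 0.143.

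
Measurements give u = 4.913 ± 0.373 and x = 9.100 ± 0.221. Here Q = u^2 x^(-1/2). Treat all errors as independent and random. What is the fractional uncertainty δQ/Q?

For a monomial Q ∝ u^2, x^(-1/2), fractional errors add in quadrature:
  (2·δu/u)² = (2×0.0759)² = 0.0231;  (−½·δx/x)² = (-0.5×0.0243)² = 0.000147
δQ/Q = √(0.0232) = 0.152

0.152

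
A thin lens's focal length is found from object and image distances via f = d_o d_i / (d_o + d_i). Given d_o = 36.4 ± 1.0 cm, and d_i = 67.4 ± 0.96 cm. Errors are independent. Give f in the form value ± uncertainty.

23.6 ± 0.438 cm

∂f/∂d_o = (d_i/(d_o+d_i))² = 0.422;  ∂f/∂d_i = (d_o/(d_o+d_i))² = 0.123
δf = √((∂f/∂d_o · δd_o)² + (∂f/∂d_i · δd_i)²) = √(0.178 + 0.0139) = 0.438 cm
f = 23.6 cm.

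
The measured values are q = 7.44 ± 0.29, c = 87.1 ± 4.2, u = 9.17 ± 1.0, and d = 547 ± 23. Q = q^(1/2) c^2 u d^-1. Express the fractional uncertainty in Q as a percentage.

Since Q is a product/quotient, work with relative uncertainties:
  (½·δq/q)² = (0.5×0.0390)² = 0.000380;  (2·δc/c)² = (2×0.0482)² = 0.00930;  (1·δu/u)² = (1×0.109)² = 0.0119;  (-1·δd/d)² = (-1×0.0420)² = 0.00177
δQ/Q = √(0.0233) = 0.153

15.3%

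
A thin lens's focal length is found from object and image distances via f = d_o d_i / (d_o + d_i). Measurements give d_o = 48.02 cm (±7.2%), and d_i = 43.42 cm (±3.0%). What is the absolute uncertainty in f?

0.858 cm

∂f/∂d_o = (d_i/(d_o+d_i))² = 0.225;  ∂f/∂d_i = (d_o/(d_o+d_i))² = 0.276
δf = √((∂f/∂d_o · δd_o)² + (∂f/∂d_i · δd_i)²) = √(0.608 + 0.129) = 0.858 cm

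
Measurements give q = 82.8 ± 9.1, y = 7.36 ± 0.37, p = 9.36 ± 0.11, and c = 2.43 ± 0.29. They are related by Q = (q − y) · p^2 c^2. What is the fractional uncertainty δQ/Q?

0.269

Let u = q − y = 75.4. δu = √(δq² + δy²) = √(82.8 + 0.137) = 9.11, so δu/u = 0.121.
Q is then a monomial in u, p, c:
δQ/Q = √((δu/u)² + (2·δp/p)² + (2·δc/c)²) = √(0.0146 + 0.000552 + 0.0570) = 0.269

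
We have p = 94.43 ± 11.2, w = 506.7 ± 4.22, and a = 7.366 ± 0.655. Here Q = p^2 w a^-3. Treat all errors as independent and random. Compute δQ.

4040

Products/powers → add relative errors in quadrature, weighted by exponent:
  (2·δp/p)² = (2×0.119)² = 0.0563;  (1·δw/w)² = (1×0.00833)² = 6.94e-05;  (-3·δa/a)² = (-3×0.0889)² = 0.0712
δQ/Q = √(0.128) = 0.357
Q = 11310, so δQ = 0.357 × 11310 = 4040.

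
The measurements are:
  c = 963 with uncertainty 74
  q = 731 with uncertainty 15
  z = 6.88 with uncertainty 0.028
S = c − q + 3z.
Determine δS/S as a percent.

29.9%

For a sum/difference, combine absolute errors in quadrature:
  (δc)² = 5480;  (δq)² = 225;  (3·δz)² = 0.00706
δS = √(5700) = 75.5
S = 253, so δS/S = 75.5/253 = 0.299.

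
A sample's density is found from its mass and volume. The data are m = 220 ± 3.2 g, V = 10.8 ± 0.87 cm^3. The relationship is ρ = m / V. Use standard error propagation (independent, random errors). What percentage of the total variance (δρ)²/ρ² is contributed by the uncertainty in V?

96.8%

(δρ/ρ)² = (1·δm/m)² + (-1·δV/V)²
  m term: (1×0.0145)² = 0.000212
  V term: (-1×0.0806)² = 0.00649
Total = 0.00670. Share from V = 0.00649/0.00670 = 0.968.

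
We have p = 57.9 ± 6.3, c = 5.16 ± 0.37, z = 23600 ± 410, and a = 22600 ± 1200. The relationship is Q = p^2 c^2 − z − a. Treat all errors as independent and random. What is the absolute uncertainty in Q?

23300

Let w = p^2·c^2 = 89300. δw/w = √((2·δp/p)² + (2·δc/c)²) = √(0.0474 + 0.0206) = 0.261, so δw = 23300.
Q = w − z − a: δQ = √(δw² + δz² + δa²) = √(5.41e+08 + 1.68e+05 + 1.44e+06) = 23300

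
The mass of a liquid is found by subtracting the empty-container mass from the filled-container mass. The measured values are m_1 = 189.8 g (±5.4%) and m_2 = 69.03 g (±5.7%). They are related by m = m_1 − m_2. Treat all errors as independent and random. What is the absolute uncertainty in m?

For a sum/difference, combine absolute errors in quadrature:
  (δm_1)² = 105;  (δm_2)² = 15.5
δm = √(121) = 11.0 g

11.0 g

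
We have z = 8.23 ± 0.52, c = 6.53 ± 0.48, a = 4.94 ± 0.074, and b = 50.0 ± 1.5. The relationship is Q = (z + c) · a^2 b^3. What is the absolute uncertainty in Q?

Let u = z + c = 14.8. δu = √(δz² + δc²) = √(0.270 + 0.230) = 0.708, so δu/u = 0.0479.
Q is then a monomial in u, a, b:
δQ/Q = √((δu/u)² + (2·δa/a)² + (3·δb/b)²) = √(0.00230 + 0.000898 + 0.00810) = 0.106
Q = 4.5e+07, so δQ = 0.106 × 4.5e+07 = 4.79e+06.

4.79e+06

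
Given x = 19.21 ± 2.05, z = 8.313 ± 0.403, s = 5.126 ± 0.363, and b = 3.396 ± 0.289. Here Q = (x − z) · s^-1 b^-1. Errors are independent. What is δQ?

Let u = x − z = 10.90. δu = √(δx² + δz²) = √(4.20 + 0.162) = 2.09, so δu/u = 0.192.
Q is then a monomial in u, s, b:
δQ/Q = √((δu/u)² + (-1·δs/s)² + (-1·δb/b)²) = √(0.0368 + 0.00501 + 0.00724) = 0.221
Q = 0.6260, so δQ = 0.221 × 0.6260 = 0.139.

0.139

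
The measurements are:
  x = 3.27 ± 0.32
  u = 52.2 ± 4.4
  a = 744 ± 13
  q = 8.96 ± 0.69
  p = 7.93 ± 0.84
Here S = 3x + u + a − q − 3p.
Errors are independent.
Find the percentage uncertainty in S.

For a sum/difference, combine absolute errors in quadrature:
  (3·δx)² = 0.922;  (δu)² = 19.4;  (δa)² = 169;  (δq)² = 0.476;  (3·δp)² = 6.35
δS = √(196) = 14.0
S = 773, so δS/S = 14.0/773 = 0.0181.

1.81%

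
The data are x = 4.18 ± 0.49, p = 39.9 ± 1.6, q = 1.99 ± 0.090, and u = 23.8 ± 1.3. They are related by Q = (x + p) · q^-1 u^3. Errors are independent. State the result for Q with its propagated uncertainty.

Let w = x + p = 44.1. δw = √(δx² + δp²) = √(0.240 + 2.56) = 1.67, so δw/w = 0.0380.
Q is then a monomial in w, q, u:
δQ/Q = √((δw/w)² + (-1·δq/q)² + (3·δu/u)²) = √(0.00144 + 0.00205 + 0.0269) = 0.174
Q = 2.99e+05, so δQ = 0.174 × 2.99e+05 = 52000.

(2.99 ± 0.520) × 10^5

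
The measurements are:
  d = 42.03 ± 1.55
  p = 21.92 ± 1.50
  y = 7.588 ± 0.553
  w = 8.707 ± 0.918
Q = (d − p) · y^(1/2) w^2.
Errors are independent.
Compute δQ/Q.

0.239

Let u = d − p = 20.11. δu = √(δd² + δp²) = √(2.40 + 2.25) = 2.16, so δu/u = 0.107.
Q is then a monomial in u, y, w:
δQ/Q = √((δu/u)² + (½·δy/y)² + (2·δw/w)²) = √(0.0115 + 0.00133 + 0.0445) = 0.239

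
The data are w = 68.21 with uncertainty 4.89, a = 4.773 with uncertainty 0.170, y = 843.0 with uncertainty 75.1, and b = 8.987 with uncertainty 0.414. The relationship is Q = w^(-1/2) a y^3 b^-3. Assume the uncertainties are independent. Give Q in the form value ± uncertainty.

Q is a product of powers, so relative uncertainties combine in quadrature:
  (−½·δw/w)² = (-0.5×0.0717)² = 0.00128;  (1·δa/a)² = (1×0.0356)² = 0.00127;  (3·δy/y)² = (3×0.0891)² = 0.0714;  (-3·δb/b)² = (-3×0.0461)² = 0.0191
δQ/Q = √(0.0931) = 0.305
Q = 477000, so δQ = 0.305 × 477000 = 1.46e+05.

(4.770 ± 1.46) × 10^5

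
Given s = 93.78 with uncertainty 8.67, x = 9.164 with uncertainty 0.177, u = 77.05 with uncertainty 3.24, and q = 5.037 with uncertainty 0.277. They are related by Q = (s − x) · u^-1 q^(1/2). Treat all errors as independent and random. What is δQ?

Let w = s − x = 84.62. δw = √(δs² + δx²) = √(75.2 + 0.0313) = 8.67, so δw/w = 0.102.
Q is then a monomial in w, u, q:
δQ/Q = √((δw/w)² + (-1·δu/u)² + (½·δq/q)²) = √(0.0105 + 0.00177 + 0.000756) = 0.114
Q = 2.465, so δQ = 0.114 × 2.465 = 0.281.

0.281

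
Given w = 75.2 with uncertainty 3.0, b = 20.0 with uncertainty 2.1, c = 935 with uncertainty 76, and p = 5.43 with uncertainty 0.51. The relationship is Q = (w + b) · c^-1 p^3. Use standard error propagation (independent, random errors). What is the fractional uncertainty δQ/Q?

0.296

Let u = w + b = 95.2. δu = √(δw² + δb²) = √(9.00 + 4.41) = 3.66, so δu/u = 0.0385.
Q is then a monomial in u, c, p:
δQ/Q = √((δu/u)² + (-1·δc/c)² + (3·δp/p)²) = √(0.00148 + 0.00661 + 0.0794) = 0.296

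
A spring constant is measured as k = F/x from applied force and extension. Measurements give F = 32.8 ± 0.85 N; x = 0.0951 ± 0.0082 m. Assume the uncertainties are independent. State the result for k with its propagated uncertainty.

k is a product of powers, so relative uncertainties combine in quadrature:
  (1·δF/F)² = (1×0.0259)² = 0.000672;  (-1·δx/x)² = (-1×0.0862)² = 0.00743
δk/k = √(0.00811) = 0.0900
k = 345 N/m, so δk = 0.0900 × 345 = 31.1 N/m.

345 ± 31.1 N/m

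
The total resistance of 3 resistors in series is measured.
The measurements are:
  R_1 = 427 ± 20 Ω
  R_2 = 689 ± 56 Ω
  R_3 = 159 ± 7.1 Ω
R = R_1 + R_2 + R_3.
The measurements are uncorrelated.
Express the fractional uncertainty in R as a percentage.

Each term contributes (cᵢ δxᵢ)² to (δR)²:
  (δR_1)² = 400;  (δR_2)² = 3140;  (δR_3)² = 50.4
δR = √(3590) = 59.9 Ω
R = 1280 Ω, so δR/R = 59.9/1280 = 0.0470.

4.70%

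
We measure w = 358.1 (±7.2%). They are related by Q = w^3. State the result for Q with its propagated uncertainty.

(4.592 ± 0.992) × 10^7

Relative error in a monomial: (δQ/Q)² = Σ (nᵢ · δxᵢ/xᵢ)².
  (3·δw/w)² = (3×0.0720)² = 0.0467
δQ/Q = √(0.0467) = 0.216
Q = 4.592e+07, so δQ = 0.216 × 4.592e+07 = 9.92e+06.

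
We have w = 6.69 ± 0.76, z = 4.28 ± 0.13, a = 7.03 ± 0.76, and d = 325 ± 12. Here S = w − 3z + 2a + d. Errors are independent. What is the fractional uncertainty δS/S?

Each term contributes (cᵢ δxᵢ)² to (δS)²:
  (δw)² = 0.578;  (3·δz)² = 0.152;  (2·δa)² = 2.31;  (δd)² = 144
δS = √(147) = 12.1
S = 333, so δS/S = 12.1/333 = 0.0364.

0.0364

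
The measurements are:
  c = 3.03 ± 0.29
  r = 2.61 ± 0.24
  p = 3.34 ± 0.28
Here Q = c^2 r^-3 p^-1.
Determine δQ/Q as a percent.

34.6%

For a monomial Q ∝ c^2, r^-3, p^-1, fractional errors add in quadrature:
  (2·δc/c)² = (2×0.0957)² = 0.0366;  (-3·δr/r)² = (-3×0.0920)² = 0.0761;  (-1·δp/p)² = (-1×0.0838)² = 0.00703
δQ/Q = √(0.120) = 0.346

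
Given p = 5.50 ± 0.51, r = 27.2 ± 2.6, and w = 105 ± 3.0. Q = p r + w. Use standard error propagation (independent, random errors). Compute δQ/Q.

0.0791

Let h = p·r = 150. δh/h = √((1·δp/p)² + (1·δr/r)²) = √(0.00860 + 0.00914) = 0.133, so δh = 19.9.
Q = h + w: δQ = √(δh² + δw²) = √(397 + 9.00) = 20.1
Q = 255, so δQ/Q = 20.1/255 = 0.0791.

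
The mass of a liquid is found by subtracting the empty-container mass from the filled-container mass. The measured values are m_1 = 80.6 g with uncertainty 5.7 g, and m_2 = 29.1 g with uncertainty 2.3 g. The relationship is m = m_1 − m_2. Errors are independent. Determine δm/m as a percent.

For a sum/difference, combine absolute errors in quadrature:
  (δm_1)² = 32.5;  (δm_2)² = 5.29
δm = √(37.8) = 6.15 g
m = 51.5 g, so δm/m = 6.15/51.5 = 0.119.

11.9%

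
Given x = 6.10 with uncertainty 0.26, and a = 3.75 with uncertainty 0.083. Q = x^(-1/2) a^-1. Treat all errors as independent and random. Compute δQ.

Relative error in a monomial: (δQ/Q)² = Σ (nᵢ · δxᵢ/xᵢ)².
  (−½·δx/x)² = (-0.5×0.0426)² = 0.000454;  (-1·δa/a)² = (-1×0.0221)² = 0.000490
δQ/Q = √(0.000944) = 0.0307
Q = 0.108, so δQ = 0.0307 × 0.108 = 0.00332.

0.00332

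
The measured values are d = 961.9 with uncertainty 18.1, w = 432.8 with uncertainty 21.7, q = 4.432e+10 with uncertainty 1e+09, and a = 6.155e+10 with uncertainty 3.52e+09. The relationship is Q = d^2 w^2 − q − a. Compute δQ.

Let p = d^2·w^2 = 1.733e+11. δp/p = √((2·δd/d)² + (2·δw/w)²) = √(0.00142 + 0.0101) = 0.107, so δp = 1.86e+10.
Q = p − q − a: δQ = √(δp² + δq² + δa²) = √(3.45e+20 + 1e+18 + 1.24e+19) = 1.89e+10

1.89e+10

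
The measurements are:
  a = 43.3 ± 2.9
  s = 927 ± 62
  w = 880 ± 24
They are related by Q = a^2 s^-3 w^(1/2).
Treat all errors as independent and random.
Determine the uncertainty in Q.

1.69e-05

Products/powers → add relative errors in quadrature, weighted by exponent:
  (2·δa/a)² = (2×0.0670)² = 0.0179;  (-3·δs/s)² = (-3×0.0669)² = 0.0403;  (½·δw/w)² = (0.5×0.0273)² = 0.000186
δQ/Q = √(0.0584) = 0.242
Q = 6.98e-05, so δQ = 0.242 × 6.98e-05 = 1.69e-05.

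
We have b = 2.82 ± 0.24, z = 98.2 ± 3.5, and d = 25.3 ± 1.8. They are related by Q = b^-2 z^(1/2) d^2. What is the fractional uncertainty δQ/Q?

For a monomial Q ∝ b^-2, z^(1/2), d^2, fractional errors add in quadrature:
  (-2·δb/b)² = (-2×0.0851)² = 0.0290;  (½·δz/z)² = (0.5×0.0356)² = 0.000318;  (2·δd/d)² = (2×0.0711)² = 0.0202
δQ/Q = √(0.0495) = 0.223

0.223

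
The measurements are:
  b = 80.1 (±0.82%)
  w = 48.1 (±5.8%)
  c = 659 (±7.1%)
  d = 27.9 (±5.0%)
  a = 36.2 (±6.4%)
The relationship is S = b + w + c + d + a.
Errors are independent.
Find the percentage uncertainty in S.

5.52%

Each term contributes (cᵢ δxᵢ)² to (δS)²:
  (δb)² = 0.431;  (δw)² = 7.78;  (δc)² = 2190;  (δd)² = 1.95;  (δa)² = 5.37
δS = √(2200) = 47.0
S = 851, so δS/S = 47.0/851 = 0.0552.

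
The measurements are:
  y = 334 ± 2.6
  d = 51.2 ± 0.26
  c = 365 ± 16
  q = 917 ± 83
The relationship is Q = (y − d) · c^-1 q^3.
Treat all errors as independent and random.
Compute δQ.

1.64e+08

Let u = y − d = 283. δu = √(δy² + δd²) = √(6.76 + 0.0676) = 2.61, so δu/u = 0.00924.
Q is then a monomial in u, c, q:
δQ/Q = √((δu/u)² + (-1·δc/c)² + (3·δq/q)²) = √(8.54e-05 + 0.00192 + 0.0737) = 0.275
Q = 5.97e+08, so δQ = 0.275 × 5.97e+08 = 1.64e+08.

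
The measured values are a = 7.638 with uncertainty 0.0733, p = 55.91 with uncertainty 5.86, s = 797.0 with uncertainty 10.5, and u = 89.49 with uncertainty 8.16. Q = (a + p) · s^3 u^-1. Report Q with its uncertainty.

Let w = a + p = 63.55. δw = √(δa² + δp²) = √(0.00537 + 34.3) = 5.86, so δw/w = 0.0922.
Q is then a monomial in w, s, u:
δQ/Q = √((δw/w)² + (3·δs/s)² + (-1·δu/u)²) = √(0.00850 + 0.00156 + 0.00831) = 0.136
Q = 3.595e+08, so δQ = 0.136 × 3.595e+08 = 4.87e+07.

(3.595 ± 0.487) × 10^8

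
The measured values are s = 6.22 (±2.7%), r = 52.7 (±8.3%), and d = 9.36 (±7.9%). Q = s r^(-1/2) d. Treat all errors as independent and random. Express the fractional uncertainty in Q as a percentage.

9.32%

Since Q is a product/quotient, work with relative uncertainties:
  (1·δs/s)² = (1×0.0270)² = 0.000729;  (−½·δr/r)² = (-0.5×0.0830)² = 0.00172;  (1·δd/d)² = (1×0.0790)² = 0.00624
δQ/Q = √(0.00869) = 0.0932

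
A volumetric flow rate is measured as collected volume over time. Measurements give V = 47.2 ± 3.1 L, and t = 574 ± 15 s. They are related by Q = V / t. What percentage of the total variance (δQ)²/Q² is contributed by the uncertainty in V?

86.3%

(δQ/Q)² = (1·δV/V)² + (-1·δt/t)²
  V term: (1×0.0657)² = 0.00431
  t term: (-1×0.0261)² = 0.000683
Total = 0.00500. Share from V = 0.00431/0.00500 = 0.863.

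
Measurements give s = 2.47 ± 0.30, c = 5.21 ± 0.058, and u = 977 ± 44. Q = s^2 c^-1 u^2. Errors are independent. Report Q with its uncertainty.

Each factor contributes (exponent × relative error)² to (δQ/Q)²:
  (2·δs/s)² = (2×0.121)² = 0.0590;  (-1·δc/c)² = (-1×0.0111)² = 0.000124;  (2·δu/u)² = (2×0.0450)² = 0.00811
δQ/Q = √(0.0672) = 0.259
Q = 1.12e+06, so δQ = 0.259 × 1.12e+06 = 2.9e+05.

(1.12 ± 0.290) × 10^6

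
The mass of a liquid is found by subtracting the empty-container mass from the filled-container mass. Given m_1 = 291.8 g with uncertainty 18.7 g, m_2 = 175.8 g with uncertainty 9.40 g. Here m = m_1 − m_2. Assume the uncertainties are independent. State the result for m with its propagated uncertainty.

Each term contributes (cᵢ δxᵢ)² to (δm)²:
  (δm_1)² = 350;  (δm_2)² = 88.4
δm = √(438) = 20.9 g
m = 116.0 g.

116.0 ± 20.9 g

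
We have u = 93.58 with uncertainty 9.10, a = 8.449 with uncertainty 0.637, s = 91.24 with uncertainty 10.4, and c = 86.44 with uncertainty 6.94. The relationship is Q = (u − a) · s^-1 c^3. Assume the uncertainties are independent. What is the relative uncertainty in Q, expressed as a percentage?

Let w = u − a = 85.13. δw = √(δu² + δa²) = √(82.8 + 0.406) = 9.12, so δw/w = 0.107.
Q is then a monomial in w, s, c:
δQ/Q = √((δw/w)² + (-1·δs/s)² + (3·δc/c)²) = √(0.0115 + 0.0130 + 0.0580) = 0.287

28.7%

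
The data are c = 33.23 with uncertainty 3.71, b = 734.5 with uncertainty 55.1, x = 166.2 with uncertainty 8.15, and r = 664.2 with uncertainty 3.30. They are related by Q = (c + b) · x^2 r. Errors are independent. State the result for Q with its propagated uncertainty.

Let u = c + b = 767.7. δu = √(δc² + δb²) = √(13.8 + 3040) = 55.2, so δu/u = 0.0719.
Q is then a monomial in u, x, r:
δQ/Q = √((δu/u)² + (2·δx/x)² + (1·δr/r)²) = √(0.00517 + 0.00962 + 2.47e-05) = 0.122
Q = 1.409e+10, so δQ = 0.122 × 1.409e+10 = 1.71e+09.

(1.409 ± 0.171) × 10^10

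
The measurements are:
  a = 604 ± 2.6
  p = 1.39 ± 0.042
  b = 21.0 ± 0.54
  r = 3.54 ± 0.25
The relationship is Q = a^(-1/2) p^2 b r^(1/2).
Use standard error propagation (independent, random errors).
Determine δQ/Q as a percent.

For a monomial Q ∝ a^(-1/2), p^2, b, r^(1/2), fractional errors add in quadrature:
  (−½·δa/a)² = (-0.5×0.00430)² = 4.63e-06;  (2·δp/p)² = (2×0.0302)² = 0.00365;  (1·δb/b)² = (1×0.0257)² = 0.000661;  (½·δr/r)² = (0.5×0.0706)² = 0.00125
δQ/Q = √(0.00556) = 0.0746

7.46%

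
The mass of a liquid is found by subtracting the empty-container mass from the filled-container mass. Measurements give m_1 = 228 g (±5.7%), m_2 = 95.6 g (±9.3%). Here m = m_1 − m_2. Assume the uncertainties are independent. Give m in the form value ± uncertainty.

Sums and differences: (δm)² = Σ (cᵢ δxᵢ)².
  (δm_1)² = 169;  (δm_2)² = 79.0
δm = √(248) = 15.7 g
m = 132 g.

132 ± 15.7 g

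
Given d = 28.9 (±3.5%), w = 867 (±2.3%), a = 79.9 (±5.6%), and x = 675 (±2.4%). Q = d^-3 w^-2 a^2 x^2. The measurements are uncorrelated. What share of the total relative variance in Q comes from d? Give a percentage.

(δQ/Q)² = (-3·δd/d)² + (-2·δw/w)² + (2·δa/a)² + (2·δx/x)²
  d term: (-3×0.0350)² = 0.0110
  w term: (-2×0.0230)² = 0.00212
  a term: (2×0.0560)² = 0.0125
  x term: (2×0.0240)² = 0.00230
Total = 0.0280. Share from d = 0.0110/0.0280 = 0.394.

39.4%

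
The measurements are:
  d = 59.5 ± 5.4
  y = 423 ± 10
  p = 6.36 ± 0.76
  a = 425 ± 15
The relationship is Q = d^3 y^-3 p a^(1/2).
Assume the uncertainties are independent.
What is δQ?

Since Q is a product/quotient, work with relative uncertainties:
  (3·δd/d)² = (3×0.0908)² = 0.0741;  (-3·δy/y)² = (-3×0.0236)² = 0.00503;  (1·δp/p)² = (1×0.119)² = 0.0143;  (½·δa/a)² = (0.5×0.0353)² = 0.000311
δQ/Q = √(0.0938) = 0.306
Q = 0.365, so δQ = 0.306 × 0.365 = 0.112.

0.112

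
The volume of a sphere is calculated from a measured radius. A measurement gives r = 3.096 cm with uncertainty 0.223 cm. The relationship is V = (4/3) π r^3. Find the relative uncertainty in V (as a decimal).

0.216

Products/powers → add relative errors in quadrature, weighted by exponent:
  (3·δr/r)² = (3×0.0720)² = 0.0467
δV/V = √(0.0467) = 0.216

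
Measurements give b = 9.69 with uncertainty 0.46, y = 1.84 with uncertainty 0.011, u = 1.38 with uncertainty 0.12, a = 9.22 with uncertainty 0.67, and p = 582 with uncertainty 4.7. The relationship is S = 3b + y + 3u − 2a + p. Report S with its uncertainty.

For a sum/difference, combine absolute errors in quadrature:
  (3·δb)² = 1.90;  (δy)² = 0.000121;  (3·δu)² = 0.130;  (2·δa)² = 1.80;  (δp)² = 22.1
δS = √(25.9) = 5.09
S = 599.

599 ± 5.09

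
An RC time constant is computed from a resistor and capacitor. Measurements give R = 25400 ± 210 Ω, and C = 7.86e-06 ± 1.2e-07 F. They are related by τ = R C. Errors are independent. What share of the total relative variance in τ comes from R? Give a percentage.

(δτ/τ)² = (1·δR/R)² + (1·δC/C)²
  R term: (1×0.00827)² = 6.84e-05
  C term: (1×0.0153)² = 0.000233
Total = 0.000301. Share from R = 6.84e-05/0.000301 = 0.227.

22.7%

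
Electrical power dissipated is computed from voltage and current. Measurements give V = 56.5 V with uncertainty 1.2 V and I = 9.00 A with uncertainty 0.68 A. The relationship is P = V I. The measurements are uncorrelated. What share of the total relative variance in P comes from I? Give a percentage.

92.7%

(δP/P)² = (1·δV/V)² + (1·δI/I)²
  V term: (1×0.0212)² = 0.000451
  I term: (1×0.0756)² = 0.00571
Total = 0.00616. Share from I = 0.00571/0.00616 = 0.927.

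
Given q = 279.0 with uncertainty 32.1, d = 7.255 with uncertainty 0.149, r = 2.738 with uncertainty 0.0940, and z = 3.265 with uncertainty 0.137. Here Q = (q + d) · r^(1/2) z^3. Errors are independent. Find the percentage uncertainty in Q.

16.9%

Let u = q + d = 286.3. δu = √(δq² + δd²) = √(1030 + 0.0222) = 32.1, so δu/u = 0.112.
Q is then a monomial in u, r, z:
δQ/Q = √((δu/u)² + (½·δr/r)² + (3·δz/z)²) = √(0.0126 + 0.000295 + 0.0158) = 0.169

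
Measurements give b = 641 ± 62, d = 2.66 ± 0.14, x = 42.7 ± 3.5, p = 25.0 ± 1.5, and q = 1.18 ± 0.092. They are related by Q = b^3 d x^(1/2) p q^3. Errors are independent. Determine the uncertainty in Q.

7.21e+10

For a monomial Q ∝ b^3, d, x^(1/2), p, q^3, fractional errors add in quadrature:
  (3·δb/b)² = (3×0.0967)² = 0.0842;  (1·δd/d)² = (1×0.0526)² = 0.00277;  (½·δx/x)² = (0.5×0.0820)² = 0.00168;  (1·δp/p)² = (1×0.0600)² = 0.00360;  (3·δq/q)² = (3×0.0780)² = 0.0547
δQ/Q = √(0.147) = 0.383
Q = 1.88e+11, so δQ = 0.383 × 1.88e+11 = 7.21e+10.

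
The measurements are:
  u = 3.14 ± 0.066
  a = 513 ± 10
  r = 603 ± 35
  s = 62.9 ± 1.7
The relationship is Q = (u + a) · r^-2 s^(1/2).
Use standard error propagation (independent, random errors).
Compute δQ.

Let w = u + a = 516. δw = √(δu² + δa²) = √(0.00436 + 100) = 10.0, so δw/w = 0.0194.
Q is then a monomial in w, r, s:
δQ/Q = √((δw/w)² + (-2·δr/r)² + (½·δs/s)²) = √(0.000375 + 0.0135 + 0.000183) = 0.118
Q = 0.0113, so δQ = 0.118 × 0.0113 = 0.00133.

0.00133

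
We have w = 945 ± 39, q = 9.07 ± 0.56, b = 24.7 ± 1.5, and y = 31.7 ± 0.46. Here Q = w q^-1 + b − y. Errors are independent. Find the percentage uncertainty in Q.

Let p = w·q^-1 = 104. δp/p = √((1·δw/w)² + (-1·δq/q)²) = √(0.00170 + 0.00381) = 0.0743, so δp = 7.74.
Q = p + b − y: δQ = √(δp² + δb² + δy²) = √(59.9 + 2.25 + 0.212) = 7.90
Q = 97.2, so δQ/Q = 7.90/97.2 = 0.0812.

8.12%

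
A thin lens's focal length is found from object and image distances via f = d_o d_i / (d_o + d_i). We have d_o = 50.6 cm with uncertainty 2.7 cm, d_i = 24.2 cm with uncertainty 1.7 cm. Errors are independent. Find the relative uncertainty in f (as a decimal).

0.0506

∂f/∂d_o = (d_i/(d_o+d_i))² = 0.105;  ∂f/∂d_i = (d_o/(d_o+d_i))² = 0.458
δf = √((∂f/∂d_o · δd_o)² + (∂f/∂d_i · δd_i)²) = √(0.0799 + 0.605) = 0.828 cm
f = 16.4 cm, so δf/f = 0.828/16.4 = 0.0506.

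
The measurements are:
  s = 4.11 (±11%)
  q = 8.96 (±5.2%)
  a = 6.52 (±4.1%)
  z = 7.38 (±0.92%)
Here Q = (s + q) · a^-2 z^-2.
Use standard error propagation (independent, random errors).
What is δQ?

0.000551

Let u = s + q = 13.1. δu = √(δs² + δq²) = √(0.204 + 0.217) = 0.649, so δu/u = 0.0497.
Q is then a monomial in u, a, z:
δQ/Q = √((δu/u)² + (-2·δa/a)² + (-2·δz/z)²) = √(0.00247 + 0.00672 + 0.000339) = 0.0976
Q = 0.00565, so δQ = 0.0976 × 0.00565 = 0.000551.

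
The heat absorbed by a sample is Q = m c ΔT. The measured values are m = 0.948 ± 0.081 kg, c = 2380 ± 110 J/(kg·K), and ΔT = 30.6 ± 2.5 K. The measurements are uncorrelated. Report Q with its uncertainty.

Since Q is a product/quotient, work with relative uncertainties:
  (1·δm/m)² = (1×0.0854)² = 0.00730;  (1·δc/c)² = (1×0.0462)² = 0.00214;  (1·δΔT/ΔT)² = (1×0.0817)² = 0.00667
δQ/Q = √(0.0161) = 0.127
Q = 69000 J, so δQ = 0.127 × 69000 = 8760 J.

69000 ± 8760 J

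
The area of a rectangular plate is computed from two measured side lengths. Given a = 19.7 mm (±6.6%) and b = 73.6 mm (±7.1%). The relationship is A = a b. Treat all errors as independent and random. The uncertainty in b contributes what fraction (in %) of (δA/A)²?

53.6%

(δA/A)² = (1·δa/a)² + (1·δb/b)²
  a term: (1×0.0660)² = 0.00436
  b term: (1×0.0710)² = 0.00504
Total = 0.00940. Share from b = 0.00504/0.00940 = 0.536.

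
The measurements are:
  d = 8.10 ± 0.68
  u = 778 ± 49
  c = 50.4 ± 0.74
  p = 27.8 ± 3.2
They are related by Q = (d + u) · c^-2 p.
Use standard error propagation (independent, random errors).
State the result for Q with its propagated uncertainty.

8.60 ± 1.15

Let w = d + u = 786. δw = √(δd² + δu²) = √(0.462 + 2400) = 49.0, so δw/w = 0.0623.
Q is then a monomial in w, c, p:
δQ/Q = √((δw/w)² + (-2·δc/c)² + (1·δp/p)²) = √(0.00389 + 0.000862 + 0.0132) = 0.134
Q = 8.60, so δQ = 0.134 × 8.60 = 1.15.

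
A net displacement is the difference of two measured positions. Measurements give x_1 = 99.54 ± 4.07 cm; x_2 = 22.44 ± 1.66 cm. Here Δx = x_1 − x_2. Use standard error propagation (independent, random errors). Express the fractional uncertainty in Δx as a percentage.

5.70%

For a sum/difference, combine absolute errors in quadrature:
  (δx_1)² = 16.6;  (δx_2)² = 2.76
δΔx = √(19.3) = 4.40 cm
Δx = 77.10 cm, so δΔx/Δx = 4.40/77.10 = 0.0570.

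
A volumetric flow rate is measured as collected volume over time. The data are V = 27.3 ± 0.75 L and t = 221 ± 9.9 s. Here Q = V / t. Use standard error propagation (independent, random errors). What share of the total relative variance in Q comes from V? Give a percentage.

27.3%

(δQ/Q)² = (1·δV/V)² + (-1·δt/t)²
  V term: (1×0.0275)² = 0.000755
  t term: (-1×0.0448)² = 0.00201
Total = 0.00276. Share from V = 0.000755/0.00276 = 0.273.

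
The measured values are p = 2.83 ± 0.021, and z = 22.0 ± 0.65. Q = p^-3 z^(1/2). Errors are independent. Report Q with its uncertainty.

0.207 ± 0.00553

Since Q is a product/quotient, work with relative uncertainties:
  (-3·δp/p)² = (-3×0.00742)² = 0.000496;  (½·δz/z)² = (0.5×0.0295)² = 0.000218
δQ/Q = √(0.000714) = 0.0267
Q = 0.207, so δQ = 0.0267 × 0.207 = 0.00553.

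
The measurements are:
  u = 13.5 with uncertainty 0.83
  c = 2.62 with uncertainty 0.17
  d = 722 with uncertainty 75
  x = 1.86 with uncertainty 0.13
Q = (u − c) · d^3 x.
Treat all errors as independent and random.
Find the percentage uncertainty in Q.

Let w = u − c = 10.9. δw = √(δu² + δc²) = √(0.689 + 0.0289) = 0.847, so δw/w = 0.0779.
Q is then a monomial in w, d, x:
δQ/Q = √((δw/w)² + (3·δd/d)² + (1·δx/x)²) = √(0.00606 + 0.0971 + 0.00488) = 0.329

32.9%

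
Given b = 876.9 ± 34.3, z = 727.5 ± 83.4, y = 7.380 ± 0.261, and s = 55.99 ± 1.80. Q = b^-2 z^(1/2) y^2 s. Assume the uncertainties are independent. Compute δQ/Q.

0.124

Q is a product of powers, so relative uncertainties combine in quadrature:
  (-2·δb/b)² = (-2×0.0391)² = 0.00612;  (½·δz/z)² = (0.5×0.115)² = 0.00329;  (2·δy/y)² = (2×0.0354)² = 0.00500;  (1·δs/s)² = (1×0.0321)² = 0.00103
δQ/Q = √(0.0154) = 0.124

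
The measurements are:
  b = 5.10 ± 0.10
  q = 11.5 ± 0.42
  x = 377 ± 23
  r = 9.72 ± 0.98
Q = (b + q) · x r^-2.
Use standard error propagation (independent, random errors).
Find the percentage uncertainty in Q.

21.2%

Let u = b + q = 16.6. δu = √(δb² + δq²) = √(0.0100 + 0.176) = 0.432, so δu/u = 0.0260.
Q is then a monomial in u, x, r:
δQ/Q = √((δu/u)² + (1·δx/x)² + (-2·δr/r)²) = √(0.000676 + 0.00372 + 0.0407) = 0.212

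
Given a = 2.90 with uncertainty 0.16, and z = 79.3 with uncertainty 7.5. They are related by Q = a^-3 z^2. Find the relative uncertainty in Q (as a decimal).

0.251

Since Q is a product/quotient, work with relative uncertainties:
  (-3·δa/a)² = (-3×0.0552)² = 0.0274;  (2·δz/z)² = (2×0.0946)² = 0.0358
δQ/Q = √(0.0632) = 0.251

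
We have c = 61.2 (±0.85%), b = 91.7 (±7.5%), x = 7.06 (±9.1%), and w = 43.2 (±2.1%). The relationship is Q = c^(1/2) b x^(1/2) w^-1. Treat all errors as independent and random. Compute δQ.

3.98

Q is a product of powers, so relative uncertainties combine in quadrature:
  (½·δc/c)² = (0.5×0.00850)² = 1.81e-05;  (1·δb/b)² = (1×0.0750)² = 0.00562;  (½·δx/x)² = (0.5×0.0910)² = 0.00207;  (-1·δw/w)² = (-1×0.0210)² = 0.000441
δQ/Q = √(0.00815) = 0.0903
Q = 44.1, so δQ = 0.0903 × 44.1 = 3.98.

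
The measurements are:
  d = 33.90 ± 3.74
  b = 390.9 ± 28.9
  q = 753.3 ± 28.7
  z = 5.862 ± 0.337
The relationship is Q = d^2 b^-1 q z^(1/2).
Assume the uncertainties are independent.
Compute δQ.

1270

Relative error in a monomial: (δQ/Q)² = Σ (nᵢ · δxᵢ/xᵢ)².
  (2·δd/d)² = (2×0.110)² = 0.0487;  (-1·δb/b)² = (-1×0.0739)² = 0.00547;  (1·δq/q)² = (1×0.0381)² = 0.00145;  (½·δz/z)² = (0.5×0.0575)² = 0.000826
δQ/Q = √(0.0564) = 0.238
Q = 5362, so δQ = 0.238 × 5362 = 1270.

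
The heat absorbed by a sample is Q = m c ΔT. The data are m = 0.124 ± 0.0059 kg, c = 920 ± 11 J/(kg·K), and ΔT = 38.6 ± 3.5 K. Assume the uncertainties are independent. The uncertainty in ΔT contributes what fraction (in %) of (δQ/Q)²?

(δQ/Q)² = (1·δm/m)² + (1·δc/c)² + (1·δΔT/ΔT)²
  m term: (1×0.0476)² = 0.00226
  c term: (1×0.0120)² = 0.000143
  ΔT term: (1×0.0907)² = 0.00822
Total = 0.0106. Share from ΔT = 0.00822/0.0106 = 0.774.

77.4%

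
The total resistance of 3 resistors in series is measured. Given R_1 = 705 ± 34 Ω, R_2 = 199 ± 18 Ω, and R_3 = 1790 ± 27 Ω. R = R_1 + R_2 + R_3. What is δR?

R is a linear combination, so absolute uncertainties add in quadrature:
  (δR_1)² = 1160;  (δR_2)² = 324;  (δR_3)² = 729
δR = √(2210) = 47.0 Ω

47.0 Ω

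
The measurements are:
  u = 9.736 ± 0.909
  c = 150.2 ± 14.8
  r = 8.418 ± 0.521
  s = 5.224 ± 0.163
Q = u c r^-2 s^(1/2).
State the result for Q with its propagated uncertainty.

47.17 ± 8.70

Since Q is a product/quotient, work with relative uncertainties:
  (1·δu/u)² = (1×0.0934)² = 0.00872;  (1·δc/c)² = (1×0.0985)² = 0.00971;  (-2·δr/r)² = (-2×0.0619)² = 0.0153;  (½·δs/s)² = (0.5×0.0312)² = 0.000243
δQ/Q = √(0.0340) = 0.184
Q = 47.17, so δQ = 0.184 × 47.17 = 8.70.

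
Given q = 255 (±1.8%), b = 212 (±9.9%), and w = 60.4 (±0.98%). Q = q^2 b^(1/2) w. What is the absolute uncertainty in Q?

Q is a product of powers, so relative uncertainties combine in quadrature:
  (2·δq/q)² = (2×0.0180)² = 0.00130;  (½·δb/b)² = (0.5×0.0990)² = 0.00245;  (1·δw/w)² = (1×0.00980)² = 9.6e-05
δQ/Q = √(0.00384) = 0.0620
Q = 5.72e+07, so δQ = 0.0620 × 5.72e+07 = 3.54e+06.

3.54e+06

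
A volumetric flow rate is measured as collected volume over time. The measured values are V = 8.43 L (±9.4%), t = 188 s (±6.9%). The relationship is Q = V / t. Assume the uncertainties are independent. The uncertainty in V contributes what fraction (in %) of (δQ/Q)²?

65.0%

(δQ/Q)² = (1·δV/V)² + (-1·δt/t)²
  V term: (1×0.0940)² = 0.00884
  t term: (-1×0.0690)² = 0.00476
Total = 0.0136. Share from V = 0.00884/0.0136 = 0.650.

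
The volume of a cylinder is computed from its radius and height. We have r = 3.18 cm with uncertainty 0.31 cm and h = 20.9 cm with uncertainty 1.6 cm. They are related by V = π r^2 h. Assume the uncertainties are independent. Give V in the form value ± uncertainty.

For a monomial V ∝ r^2, h, fractional errors add in quadrature:
  (2·δr/r)² = (2×0.0975)² = 0.0380;  (1·δh/h)² = (1×0.0766)² = 0.00586
δV/V = √(0.0439) = 0.209
V = 664 cm^3, so δV = 0.209 × 664 = 139 cm^3.

664 ± 139 cm^3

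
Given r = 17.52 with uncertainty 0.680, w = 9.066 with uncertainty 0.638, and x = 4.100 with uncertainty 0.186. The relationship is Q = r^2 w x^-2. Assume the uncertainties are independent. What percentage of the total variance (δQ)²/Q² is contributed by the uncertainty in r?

31.4%

(δQ/Q)² = (2·δr/r)² + (1·δw/w)² + (-2·δx/x)²
  r term: (2×0.0388)² = 0.00603
  w term: (1×0.0704)² = 0.00495
  x term: (-2×0.0454)² = 0.00823
Total = 0.0192. Share from r = 0.00603/0.0192 = 0.314.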